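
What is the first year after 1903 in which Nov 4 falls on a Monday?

From one year to the next, a fixed date's weekday advances by 1, or by 2 when a Feb 29 lies between the two dates.
1903: November 4 is Wednesday.
1904: Friday (+2)
1905: Saturday (+1)
1906: Sunday (+1)
1907: Monday (+1)
Nov 4 falls on a Monday in 1907.

1907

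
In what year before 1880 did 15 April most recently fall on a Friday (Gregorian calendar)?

From one year to the next, a fixed date's weekday advances by 1, or by 2 when a Feb 29 lies between the two dates.
1880: April 15 is Thursday.
1879: Tuesday (−2)
1878: Monday (−1)
1877: Sunday (−1)
1876: Saturday (−1)
1875: Thursday (−2)
1874: Wednesday (−1)
1873: Tuesday (−1)
1872: Monday (−1)
1871: Saturday (−2)
1870: Friday (−1)
15 April falls on a Friday in 1870.

1870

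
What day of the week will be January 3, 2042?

Friday

January 1, 2042 is a Wednesday.
January 3 is day 3 of the year, i.e. 2 days after Jan 1.
2 mod 7 = 2, so advance 2 weekdays from Wednesday: Friday.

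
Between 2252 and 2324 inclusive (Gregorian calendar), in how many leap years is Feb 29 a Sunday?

Leap years in 2252–2324: 18 of them.
Feb 29 weekday advances by 5 (mod 7) from one leap year to the next four years later (or differs when a century non-leap intervenes).
Leap-day weekdays: 2252:Sun✓ 2256:Fri 2260:Wed 2264:Mon 2268:Sat 2272:Thu 2276:Tue 2280:Sun✓ 2284:Fri 2288:Wed 2292:Mon 2296:Sat 2304:Mon 2308:Sat 2312:Thu 2316:Tue 2320:Sun✓ 2324:Fri
Sunday: 2252, 2280, 2320 → 3.

3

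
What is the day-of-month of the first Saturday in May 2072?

May 1, 2072 is a Sunday, so the first Saturday is the 7th.
The first Saturday is 7 + 0 = 7.

7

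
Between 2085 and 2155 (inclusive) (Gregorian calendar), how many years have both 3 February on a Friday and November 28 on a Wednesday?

3

Check each year's weekday for 3 February and November 28:
  2085: Sat/Wed  2086: Sun/Thu  2087: Mon/Fri  2088: Tue/Sun  2089: Thu/Mon  2090: Fri/Tue  2091: Sat/Wed  2092: Sun/Fri  2093: Tue/Sat  2094: Wed/Sun  2095: Thu/Mon  2096: Fri/Wed ✓  2097: Sun/Thu  2098: Mon/Fri  …(43 more)…  2142: Sat/Wed  2143: Sun/Thu  2144: Mon/Sat  2145: Wed/Sun  2146: Thu/Mon  2147: Fri/Tue  2148: Sat/Thu  2149: Mon/Fri  2150: Tue/Sat  2151: Wed/Sun  2152: Thu/Tue  2153: Sat/Wed  2154: Sun/Thu  2155: Mon/Fri
Both conditions hold in: 2096, 2108, 2136 — 3.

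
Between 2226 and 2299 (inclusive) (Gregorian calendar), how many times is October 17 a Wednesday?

Track October 17's weekday year by year (advancing +1, or +2 across a Feb 29):
  2226: Tue  2227: Wed (+1) ✓  2228: Fri (+2)  2229: Sat (+1)  2230: Sun (+1)
  2231: Mon (+1)  2232: Wed (+2) ✓  2233: Thu (+1)  2234: Fri (+1)  2235: Sat (+1)
  2236: Mon (+2)  2237: Tue (+1)  2238: Wed (+1) ✓  2239: Thu (+1)  … (46 more years) …
  2286: Sun (+1)  2287: Mon (+1)  2288: Wed (+2) ✓  2289: Thu (+1)  2290: Fri (+1)
  2291: Sat (+1)  2292: Mon (+2)  2293: Tue (+1)  2294: Wed (+1) ✓  2295: Thu (+1)
  2296: Sat (+2)  2297: Sun (+1)  2298: Mon (+1)  2299: Tue (+1)
Wednesday years: 2227, 2232, 2238, 2249, 2255, 2260, 2266, 2277, 2283, 2288, 2294 — 11 in total.

11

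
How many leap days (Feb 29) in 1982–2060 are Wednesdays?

Leap years in 1982–2060: 20 of them.
Feb 29 weekday advances by 5 (mod 7) from one leap year to the next four years later (or differs when a century non-leap intervenes).
Leap-day weekdays: 1984:Wed✓ 1988:Mon 1992:Sat 1996:Thu 2000:Tue 2004:Sun 2008:Fri 2012:Wed✓ 2016:Mon 2020:Sat 2024:Thu 2028:Tue 2032:Sun 2036:Fri 2040:Wed✓ 2044:Mon 2048:Sat 2052:Thu 2056:Tue 2060:Sun
Wednesday: 1984, 2012, 2040 → 3.

3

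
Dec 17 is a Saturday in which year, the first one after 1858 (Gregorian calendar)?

1859

From one year to the next, a fixed date's weekday advances by 1, or by 2 when a Feb 29 lies between the two dates.
1858: December 17 is Friday.
1859: Saturday (+1)
Dec 17 falls on a Saturday in 1859.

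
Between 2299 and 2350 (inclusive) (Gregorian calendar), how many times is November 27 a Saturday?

7

Track November 27's weekday year by year (advancing +1, or +2 across a Feb 29):
  2299: Mon  2300: Tue (+1)  2301: Wed (+1)  2302: Thu (+1)  2303: Fri (+1)
  2304: Sun (+2)  2305: Mon (+1)  2306: Tue (+1)  2307: Wed (+1)  2308: Fri (+2)
  2309: Sat (+1) ✓  2310: Sun (+1)  2311: Mon (+1)  2312: Wed (+2)  … (24 more years) …
  2337: Sat (+1) ✓  2338: Sun (+1)  2339: Mon (+1)  2340: Wed (+2)  2341: Thu (+1)
  2342: Fri (+1)  2343: Sat (+1) ✓  2344: Mon (+2)  2345: Tue (+1)  2346: Wed (+1)
  2347: Thu (+1)  2348: Sat (+2) ✓  2349: Sun (+1)  2350: Mon (+1)
Saturday years: 2309, 2315, 2320, 2326, 2337, 2343, 2348 — 7 in total.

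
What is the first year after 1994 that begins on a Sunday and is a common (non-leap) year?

Jan 1 advances by 2 weekdays after a leap year and by 1 after a common year.
1994: Jan 1 is Saturday.
1995: Sunday
1995 begins on a Sunday and is a common year.

1995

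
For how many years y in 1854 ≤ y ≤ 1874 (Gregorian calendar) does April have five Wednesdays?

April has 30 days; it has five Wednesdays when Wednesday falls among the first (month-length − 28) days — i.e. when April 1 is one of Wednesday/Tuesday.
April 1 by year: 1854:Sat 1855:Sun 1856:Tue✓ 1857:Wed✓ 1858:Thu 1859:Fri 1860:Sun 1861:Mon 1862:Tue✓ 1863:Wed✓ 1864:Fri 1865:Sat 1866:Sun 1867:Mon 1868:Wed✓ 1869:Thu 1870:Fri 1871:Sat 1872:Mon 1873:Tue✓ 1874:Wed✓
Years with five Wednesdays: 1856, 1857, 1862, 1863, 1868, 1873, 1874 → 7.

7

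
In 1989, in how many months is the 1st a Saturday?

2

Check the 1st of each month of 1989: Jan 1: Sun, Feb 1: Wed, Mar 1: Wed, Apr 1: Sat, May 1: Mon, Jun 1: Thu, Jul 1: Sat, Aug 1: Tue, Sep 1: Fri, Oct 1: Sun, Nov 1: Wed, Dec 1: Fri.
Saturday occurs in April, July — 2 months.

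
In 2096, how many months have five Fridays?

A month of length L has five Fridays iff its first Friday is on day ≤ L−28 (so day 1–3 in a 31-day month, 1–2 in a 30-day month, day 1 in a leap February).
Checking each month of 2096: Jan starts Sun (31d); Feb starts Wed (29d); Mar starts Thu (31d) ✓; Apr starts Sun (30d); May starts Tue (31d); Jun starts Fri (30d) ✓; Jul starts Sun (31d); Aug starts Wed (31d) ✓; Sep starts Sat (30d); Oct starts Mon (31d); Nov starts Thu (30d) ✓; Dec starts Sat (31d).
Five-Friday months: March, June, August, November → 4.

4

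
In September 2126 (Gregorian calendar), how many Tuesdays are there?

September 2126 has 30 days and begins on Sunday.
The first Tuesday is September 3.
Tuesdays fall on 3, 10, 17, 24 — that's 4.

4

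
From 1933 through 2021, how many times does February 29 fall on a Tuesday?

3

Leap years in 1933–2021: 22 of them.
Feb 29 weekday advances by 5 (mod 7) from one leap year to the next four years later (or differs when a century non-leap intervenes).
Leap-day weekdays: 1936:Sat 1940:Thu 1944:Tue✓ 1948:Sun 1952:Fri 1956:Wed 1960:Mon 1964:Sat 1968:Thu 1972:Tue✓ 1976:Sun 1980:Fri 1984:Wed 1988:Mon 1992:Sat 1996:Thu 2000:Tue✓ 2004:Sun 2008:Fri 2012:Wed 2016:Mon 2020:Sat
Tuesday: 1944, 1972, 2000 → 3.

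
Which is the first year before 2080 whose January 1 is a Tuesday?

Jan 1 advances by 2 weekdays after a leap year and by 1 after a common year.
2080: Jan 1 is Monday (leap).
2079: Sunday
2078: Saturday
2077: Friday
2076: Wednesday (leap)
2075: Tuesday
2075 begins on a Tuesday

2075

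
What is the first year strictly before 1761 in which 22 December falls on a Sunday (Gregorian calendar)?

From one year to the next, a fixed date's weekday advances by 1, or by 2 when a Feb 29 lies between the two dates.
1761: December 22 is Tuesday.
1760: Monday (−1)
1759: Saturday (−2)
1758: Friday (−1)
1757: Thursday (−1)
1756: Wednesday (−1)
1755: Monday (−2)
1754: Sunday (−1)
22 December falls on a Sunday in 1754.

1754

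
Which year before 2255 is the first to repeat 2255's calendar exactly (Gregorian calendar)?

2249

Two years share a calendar iff Jan 1 falls on the same weekday and both are leap or both are common. 2255: Jan 1 is Monday, common year.
2254: Jan 1 Sunday, common
2253: Jan 1 Saturday, common
2252: Jan 1 Thursday, leap
2251: Jan 1 Wednesday, common
2250: Jan 1 Tuesday, common
2249: Jan 1 Monday, common
2249 matches on both conditions.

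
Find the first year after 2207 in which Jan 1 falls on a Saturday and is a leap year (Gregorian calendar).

2220

Jan 1 advances by 2 weekdays after a leap year and by 1 after a common year.
2207: Jan 1 is Thursday.
2208: Friday (leap)
2209: Sunday
2210: Monday
2211: Tuesday
2212: Wednesday (leap)
2213: Friday
2214: Saturday
2215: Sunday
2216: Monday (leap)
2217: Wednesday
2218: Thursday
2219: Friday
2220: Saturday (leap)
2220 begins on a Saturday and is a leap year.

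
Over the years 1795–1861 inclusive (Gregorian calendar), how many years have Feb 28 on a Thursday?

10

Track Feb 28's weekday year by year (advancing +1, or +2 across a Feb 29):
  1795: Sat  1796: Sun (+1)  1797: Tue (+2)  1798: Wed (+1)  1799: Thu (+1) ✓
  1800: Fri (+1)  1801: Sat (+1)  1802: Sun (+1)  1803: Mon (+1)  1804: Tue (+1)
  1805: Thu (+2) ✓  1806: Fri (+1)  1807: Sat (+1)  1808: Sun (+1)  … (39 more years) …
  1848: Mon (+1)  1849: Wed (+2)  1850: Thu (+1) ✓  1851: Fri (+1)  1852: Sat (+1)
  1853: Mon (+2)  1854: Tue (+1)  1855: Wed (+1)  1856: Thu (+1) ✓  1857: Sat (+2)
  1858: Sun (+1)  1859: Mon (+1)  1860: Tue (+1)  1861: Thu (+2) ✓
Thursday years: 1799, 1805, 1811, 1822, 1828, 1833, 1839, 1850, 1856, 1861 — 10 in total.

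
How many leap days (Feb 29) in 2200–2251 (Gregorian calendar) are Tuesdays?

Leap years in 2200–2251: 12 of them.
Feb 29 weekday advances by 5 (mod 7) from one leap year to the next four years later (or differs when a century non-leap intervenes).
Leap-day weekdays: 2204:Wed 2208:Mon 2212:Sat 2216:Thu 2220:Tue✓ 2224:Sun 2228:Fri 2232:Wed 2236:Mon 2240:Sat 2244:Thu 2248:Tue✓
Tuesday: 2220, 2248 → 2.

2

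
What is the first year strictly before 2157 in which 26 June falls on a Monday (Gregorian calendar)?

2152

From one year to the next, a fixed date's weekday advances by 1, or by 2 when a Feb 29 lies between the two dates.
2157: June 26 is Sunday.
2156: Saturday (−1)
2155: Thursday (−2)
2154: Wednesday (−1)
2153: Tuesday (−1)
2152: Monday (−1)
26 June falls on a Monday in 2152.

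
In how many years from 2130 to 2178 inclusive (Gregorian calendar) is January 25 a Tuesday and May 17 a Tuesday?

Check each year's weekday for January 25 and May 17:
  2130: Wed/Wed  2131: Thu/Thu  2132: Fri/Sat  2133: Sun/Sun  2134: Mon/Mon  2135: Tue/Tue ✓  2136: Wed/Thu  2137: Fri/Fri  2138: Sat/Sat  2139: Sun/Sun  2140: Mon/Tue  2141: Wed/Wed  2142: Thu/Thu  2143: Fri/Fri  …(21 more)…  2165: Fri/Fri  2166: Sat/Sat  2167: Sun/Sun  2168: Mon/Tue  2169: Wed/Wed  2170: Thu/Thu  2171: Fri/Fri  2172: Sat/Sun  2173: Mon/Mon  2174: Tue/Tue ✓  2175: Wed/Wed  2176: Thu/Fri  2177: Sat/Sat  2178: Sun/Sun
Both conditions hold in: 2135, 2146, 2157, 2163, 2174 — 5.

5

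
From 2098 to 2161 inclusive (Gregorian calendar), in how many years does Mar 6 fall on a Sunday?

Track Mar 6's weekday year by year (advancing +1, or +2 across a Feb 29):
  2098: Thu  2099: Fri (+1)  2100: Sat (+1)  2101: Sun (+1) ✓  2102: Mon (+1)
  2103: Tue (+1)  2104: Thu (+2)  2105: Fri (+1)  2106: Sat (+1)  2107: Sun (+1) ✓
  2108: Tue (+2)  2109: Wed (+1)  2110: Thu (+1)  2111: Fri (+1)  … (36 more years) …
  2148: Wed (+2)  2149: Thu (+1)  2150: Fri (+1)  2151: Sat (+1)  2152: Mon (+2)
  2153: Tue (+1)  2154: Wed (+1)  2155: Thu (+1)  2156: Sat (+2)  2157: Sun (+1) ✓
  2158: Mon (+1)  2159: Tue (+1)  2160: Thu (+2)  2161: Fri (+1)
Sunday years: 2101, 2107, 2112, 2118, 2129, 2135, 2140, 2146, 2157 — 9 in total.

9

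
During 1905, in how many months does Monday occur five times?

A month of length L has five Mondays iff its first Monday is on day ≤ L−28 (so day 1–3 in a 31-day month, 1–2 in a 30-day month, day 1 in a leap February).
Checking each month of 1905: Jan starts Sun (31d) ✓; Feb starts Wed (28d); Mar starts Wed (31d); Apr starts Sat (30d); May starts Mon (31d) ✓; Jun starts Thu (30d); Jul starts Sat (31d) ✓; Aug starts Tue (31d); Sep starts Fri (30d); Oct starts Sun (31d) ✓; Nov starts Wed (30d); Dec starts Fri (31d).
Five-Monday months: January, May, July, October → 4.

4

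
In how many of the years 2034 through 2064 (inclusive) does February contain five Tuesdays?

February has 28 days (29 in leap years); it has five Tuesdays when Tuesday falls among the first (month-length − 28) days — i.e. when February 1 is Tuesday in a leap year (never in a common year).
February 1 by year: 2034:Wed 2035:Thu 2036:Fri 2037:Sun 2038:Mon 2039:Tue 2040:Wed 2041:Fri 2042:Sat 2043:Sun 2044:Mon 2045:Wed 2046:Thu 2047:Fri 2048:Sat 2049:Mon 2050:Tue 2051:Wed 2052:Thu 2053:Sat 2054:Sun 2055:Mon 2056:Tue✓ 2057:Thu 2058:Fri 2059:Sat 2060:Sun 2061:Tue 2062:Wed 2063:Thu 2064:Fri
Years with five Tuesdays: 2056 → 1.

1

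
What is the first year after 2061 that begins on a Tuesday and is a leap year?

2064

Jan 1 advances by 2 weekdays after a leap year and by 1 after a common year.
2061: Jan 1 is Saturday.
2062: Sunday
2063: Monday
2064: Tuesday (leap)
2064 begins on a Tuesday and is a leap year.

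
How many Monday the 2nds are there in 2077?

1

Check the 2nd of each month of 2077: Jan 2: Sat, Feb 2: Tue, Mar 2: Tue, Apr 2: Fri, May 2: Sun, Jun 2: Wed, Jul 2: Fri, Aug 2: Mon, Sep 2: Thu, Oct 2: Sat, Nov 2: Tue, Dec 2: Thu.
Monday occurs in August — 1 month.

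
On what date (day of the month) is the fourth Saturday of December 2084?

23

December 1, 2084 is a Friday, so the first Saturday is the 2nd.
The fourth Saturday is 2 + 21 = 23.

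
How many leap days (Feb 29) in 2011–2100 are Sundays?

Leap years in 2011–2100: 22 of them.
Feb 29 weekday advances by 5 (mod 7) from one leap year to the next four years later (or differs when a century non-leap intervenes).
Leap-day weekdays: 2012:Wed 2016:Mon 2020:Sat 2024:Thu 2028:Tue 2032:Sun✓ 2036:Fri 2040:Wed 2044:Mon 2048:Sat 2052:Thu 2056:Tue 2060:Sun✓ 2064:Fri 2068:Wed 2072:Mon 2076:Sat 2080:Thu 2084:Tue 2088:Sun✓ 2092:Fri 2096:Wed
Sunday: 2032, 2060, 2088 → 3.

3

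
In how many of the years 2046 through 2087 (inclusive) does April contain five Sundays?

12

April has 30 days; it has five Sundays when Sunday falls among the first (month-length − 28) days — i.e. when April 1 is one of Sunday/Saturday.
April 1 by year: 2046:Sun✓ 2047:Mon 2048:Wed 2049:Thu 2050:Fri 2051:Sat✓ 2052:Mon 2053:Tue 2054:Wed 2055:Thu 2056:Sat✓ 2057:Sun✓ 2058:Mon 2059:Tue 2060:Thu …(12 more)… 2073:Sat✓ 2074:Sun✓ 2075:Mon 2076:Wed 2077:Thu 2078:Fri 2079:Sat✓ 2080:Mon 2081:Tue 2082:Wed 2083:Thu 2084:Sat✓ 2085:Sun✓ 2086:Mon 2087:Tue
Years with five Sundays: 2046, 2051, 2056, 2057, 2062, 2063, 2068, 2073, 2074, 2079, 2084, 2085 → 12.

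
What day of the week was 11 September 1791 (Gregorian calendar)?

Sunday

January 1, 1791 is a Saturday.
September 11 is day 254 of the year, i.e. 253 days after Jan 1.
253 mod 7 = 1, so advance 1 weekday from Saturday: Sunday.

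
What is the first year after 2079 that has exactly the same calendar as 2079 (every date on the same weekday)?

Two years share a calendar iff Jan 1 falls on the same weekday and both are leap or both are common. 2079: Jan 1 is Sunday, common year.
2080: Jan 1 Monday, leap
2081: Jan 1 Wednesday, common
2082: Jan 1 Thursday, common
2083: Jan 1 Friday, common
2084: Jan 1 Saturday, leap
2085: Jan 1 Monday, common
2086: Jan 1 Tuesday, common
2087: Jan 1 Wednesday, common
2088: Jan 1 Thursday, leap
2089: Jan 1 Saturday, common
2090: Jan 1 Sunday, common
2090 matches on both conditions.

2090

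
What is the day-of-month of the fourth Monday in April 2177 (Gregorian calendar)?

April 1, 2177 is a Tuesday, so the first Monday is the 7th.
The fourth Monday is 7 + 21 = 28.

28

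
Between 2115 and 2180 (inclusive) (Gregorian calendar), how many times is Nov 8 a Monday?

Track Nov 8's weekday year by year (advancing +1, or +2 across a Feb 29):
  2115: Fri  2116: Sun (+2)  2117: Mon (+1) ✓  2118: Tue (+1)  2119: Wed (+1)
  2120: Fri (+2)  2121: Sat (+1)  2122: Sun (+1)  2123: Mon (+1) ✓  2124: Wed (+2)
  2125: Thu (+1)  2126: Fri (+1)  2127: Sat (+1)  2128: Mon (+2) ✓  … (38 more years) …
  2167: Sun (+1)  2168: Tue (+2)  2169: Wed (+1)  2170: Thu (+1)  2171: Fri (+1)
  2172: Sun (+2)  2173: Mon (+1) ✓  2174: Tue (+1)  2175: Wed (+1)  2176: Fri (+2)
  2177: Sat (+1)  2178: Sun (+1)  2179: Mon (+1) ✓  2180: Wed (+2)
Monday years: 2117, 2123, 2128, 2134, 2145, 2151, 2156, 2162, 2173, 2179 — 10 in total.

10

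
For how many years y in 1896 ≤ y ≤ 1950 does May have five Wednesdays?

May has 31 days; it has five Wednesdays when Wednesday falls among the first (month-length − 28) days — i.e. when May 1 is one of Wednesday/Tuesday/Monday.
May 1 by year: 1896:Fri 1897:Sat 1898:Sun 1899:Mon✓ 1900:Tue✓ 1901:Wed✓ 1902:Thu 1903:Fri 1904:Sun 1905:Mon✓ 1906:Tue✓ 1907:Wed✓ 1908:Fri 1909:Sat 1910:Sun …(25 more)… 1936:Fri 1937:Sat 1938:Sun 1939:Mon✓ 1940:Wed✓ 1941:Thu 1942:Fri 1943:Sat 1944:Mon✓ 1945:Tue✓ 1946:Wed✓ 1947:Thu 1948:Sat 1949:Sun 1950:Mon✓
Years with five Wednesdays: 1899, 1900, 1901, 1905, 1906, 1907, 1911, 1912, 1916, 1917, 1918, 1922, 1923, 1928, 1929, 1933, 1934, 1935, 1939, 1940, 1944, 1945, 1946, 1950 → 24.

24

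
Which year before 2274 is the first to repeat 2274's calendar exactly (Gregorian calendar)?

Two years share a calendar iff Jan 1 falls on the same weekday and both are leap or both are common. 2274: Jan 1 is Thursday, common year.
2273: Jan 1 Wednesday, common
2272: Jan 1 Monday, leap
2271: Jan 1 Sunday, common
2270: Jan 1 Saturday, common
2269: Jan 1 Friday, common
2268: Jan 1 Wednesday, leap
2267: Jan 1 Tuesday, common
2266: Jan 1 Monday, common
2265: Jan 1 Sunday, common
2264: Jan 1 Friday, leap
2263: Jan 1 Thursday, common
2263 matches on both conditions.

2263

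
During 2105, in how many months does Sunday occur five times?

4

A month of length L has five Sundays iff its first Sunday is on day ≤ L−28 (so day 1–3 in a 31-day month, 1–2 in a 30-day month, day 1 in a leap February).
Checking each month of 2105: Jan starts Thu (31d); Feb starts Sun (28d); Mar starts Sun (31d) ✓; Apr starts Wed (30d); May starts Fri (31d) ✓; Jun starts Mon (30d); Jul starts Wed (31d); Aug starts Sat (31d) ✓; Sep starts Tue (30d); Oct starts Thu (31d); Nov starts Sun (30d) ✓; Dec starts Tue (31d).
Five-Sunday months: March, May, August, November → 4.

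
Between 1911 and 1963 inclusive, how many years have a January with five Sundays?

January has 31 days; it has five Sundays when Sunday falls among the first (month-length − 28) days — i.e. when January 1 is one of Sunday/Saturday/Friday.
January 1 by year: 1911:Sun✓ 1912:Mon 1913:Wed 1914:Thu 1915:Fri✓ 1916:Sat✓ 1917:Mon 1918:Tue 1919:Wed 1920:Thu 1921:Sat✓ 1922:Sun✓ 1923:Mon 1924:Tue 1925:Thu …(23 more)… 1949:Sat✓ 1950:Sun✓ 1951:Mon 1952:Tue 1953:Thu 1954:Fri✓ 1955:Sat✓ 1956:Sun✓ 1957:Tue 1958:Wed 1959:Thu 1960:Fri✓ 1961:Sun✓ 1962:Mon 1963:Tue
Years with five Sundays: 1911, 1915, 1916, 1921, 1922, 1926, 1927, 1928, 1932, 1933, 1937, 1938, 1939, 1943, 1944, 1949, 1950, 1954, 1955, 1956, 1960, 1961 → 22.

22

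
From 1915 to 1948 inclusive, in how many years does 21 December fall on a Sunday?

Track 21 December's weekday year by year (advancing +1, or +2 across a Feb 29):
  1915: Tue  1916: Thu (+2)  1917: Fri (+1)  1918: Sat (+1)  1919: Sun (+1) ✓
  1920: Tue (+2)  1921: Wed (+1)  1922: Thu (+1)  1923: Fri (+1)  1924: Sun (+2) ✓
  1925: Mon (+1)  1926: Tue (+1)  1927: Wed (+1)  1928: Fri (+2)  … (6 more years) …
  1935: Sat (+1)  1936: Mon (+2)  1937: Tue (+1)  1938: Wed (+1)  1939: Thu (+1)
  1940: Sat (+2)  1941: Sun (+1) ✓  1942: Mon (+1)  1943: Tue (+1)  1944: Thu (+2)
  1945: Fri (+1)  1946: Sat (+1)  1947: Sun (+1) ✓  1948: Tue (+2)
Sunday years: 1919, 1924, 1930, 1941, 1947 — 5 in total.

5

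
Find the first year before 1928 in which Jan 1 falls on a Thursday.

1925

Jan 1 advances by 2 weekdays after a leap year and by 1 after a common year.
1928: Jan 1 is Sunday (leap).
1927: Saturday
1926: Friday
1925: Thursday
1925 begins on a Thursday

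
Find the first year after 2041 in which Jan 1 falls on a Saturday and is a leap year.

Jan 1 advances by 2 weekdays after a leap year and by 1 after a common year.
2041: Jan 1 is Tuesday.
2042: Wednesday
2043: Thursday
2044: Friday (leap)
2045: Sunday
2046: Monday
2047: Tuesday
2048: Wednesday (leap)
2049: Friday
2050: Saturday
2051: Sunday
2052: Monday (leap)
2053: Wednesday
2054: Thursday
2055: Friday
2056: Saturday (leap)
2056 begins on a Saturday and is a leap year.

2056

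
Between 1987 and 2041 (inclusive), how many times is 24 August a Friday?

8

Track 24 August's weekday year by year (advancing +1, or +2 across a Feb 29):
  1987: Mon  1988: Wed (+2)  1989: Thu (+1)  1990: Fri (+1) ✓  1991: Sat (+1)
  1992: Mon (+2)  1993: Tue (+1)  1994: Wed (+1)  1995: Thu (+1)  1996: Sat (+2)
  1997: Sun (+1)  1998: Mon (+1)  1999: Tue (+1)  2000: Thu (+2)  … (27 more years) …
  2028: Thu (+2)  2029: Fri (+1) ✓  2030: Sat (+1)  2031: Sun (+1)  2032: Tue (+2)
  2033: Wed (+1)  2034: Thu (+1)  2035: Fri (+1) ✓  2036: Sun (+2)  2037: Mon (+1)
  2038: Tue (+1)  2039: Wed (+1)  2040: Fri (+2) ✓  2041: Sat (+1)
Friday years: 1990, 2001, 2007, 2012, 2018, 2029, 2035, 2040 — 8 in total.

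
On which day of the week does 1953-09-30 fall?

Wednesday

January 1, 1953 is a Thursday.
September 30 is day 273 of the year, i.e. 272 days after Jan 1.
272 mod 7 = 6, so advance 6 weekdays from Thursday: Wednesday.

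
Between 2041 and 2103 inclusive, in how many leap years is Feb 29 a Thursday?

2

Leap years in 2041–2103: 14 of them.
Feb 29 weekday advances by 5 (mod 7) from one leap year to the next four years later (or differs when a century non-leap intervenes).
Leap-day weekdays: 2044:Mon 2048:Sat 2052:Thu✓ 2056:Tue 2060:Sun 2064:Fri 2068:Wed 2072:Mon 2076:Sat 2080:Thu✓ 2084:Tue 2088:Sun 2092:Fri 2096:Wed
Thursday: 2052, 2080 → 2.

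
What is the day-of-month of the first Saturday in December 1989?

December 1, 1989 is a Friday, so the first Saturday is the 2nd.
The first Saturday is 2 + 0 = 2.

2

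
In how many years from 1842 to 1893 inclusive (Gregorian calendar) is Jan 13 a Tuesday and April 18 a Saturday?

6

Check each year's weekday for Jan 13 and April 18:
  1842: Thu/Mon  1843: Fri/Tue  1844: Sat/Thu  1845: Mon/Fri  1846: Tue/Sat ✓  1847: Wed/Sun  1848: Thu/Tue  1849: Sat/Wed  1850: Sun/Thu  1851: Mon/Fri  1852: Tue/Sun  1853: Thu/Mon  1854: Fri/Tue  1855: Sat/Wed  …(24 more)…  1880: Tue/Sun  1881: Thu/Mon  1882: Fri/Tue  1883: Sat/Wed  1884: Sun/Fri  1885: Tue/Sat ✓  1886: Wed/Sun  1887: Thu/Mon  1888: Fri/Wed  1889: Sun/Thu  1890: Mon/Fri  1891: Tue/Sat ✓  1892: Wed/Mon  1893: Fri/Tue
Both conditions hold in: 1846, 1857, 1863, 1874, 1885, 1891 — 6.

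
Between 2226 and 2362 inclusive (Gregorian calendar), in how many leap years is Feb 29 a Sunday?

Leap years in 2226–2362: 33 of them.
Feb 29 weekday advances by 5 (mod 7) from one leap year to the next four years later (or differs when a century non-leap intervenes).
Leap-day weekdays: 2228:Fri 2232:Wed 2236:Mon 2240:Sat 2244:Thu 2248:Tue 2252:Sun✓ 2256:Fri 2260:Wed 2264:Mon 2268:Sat 2272:Thu 2276:Tue …(7 more)… 2312:Thu 2316:Tue 2320:Sun✓ 2324:Fri 2328:Wed 2332:Mon 2336:Sat 2340:Thu 2344:Tue 2348:Sun✓ 2352:Fri 2356:Wed 2360:Mon
Sunday: 2252, 2280, 2320, 2348 → 4.

4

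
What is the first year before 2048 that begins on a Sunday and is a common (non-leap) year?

Jan 1 advances by 2 weekdays after a leap year and by 1 after a common year.
2048: Jan 1 is Wednesday (leap).
2047: Tuesday
2046: Monday
2045: Sunday
2045 begins on a Sunday and is a common year.

2045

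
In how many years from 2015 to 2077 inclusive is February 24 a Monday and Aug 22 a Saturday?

3

Check each year's weekday for February 24 and Aug 22:
  2015: Tue/Sat  2016: Wed/Mon  2017: Fri/Tue  2018: Sat/Wed  2019: Sun/Thu  2020: Mon/Sat ✓  2021: Wed/Sun  2022: Thu/Mon  2023: Fri/Tue  2024: Sat/Thu  2025: Mon/Fri  2026: Tue/Sat  2027: Wed/Sun  2028: Thu/Tue  …(35 more)…  2064: Sun/Fri  2065: Tue/Sat  2066: Wed/Sun  2067: Thu/Mon  2068: Fri/Wed  2069: Sun/Thu  2070: Mon/Fri  2071: Tue/Sat  2072: Wed/Mon  2073: Fri/Tue  2074: Sat/Wed  2075: Sun/Thu  2076: Mon/Sat ✓  2077: Wed/Sun
Both conditions hold in: 2020, 2048, 2076 — 3.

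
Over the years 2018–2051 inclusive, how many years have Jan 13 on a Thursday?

Track Jan 13's weekday year by year (advancing +1, or +2 across a Feb 29):
  2018: Sat  2019: Sun (+1)  2020: Mon (+1)  2021: Wed (+2)  2022: Thu (+1) ✓
  2023: Fri (+1)  2024: Sat (+1)  2025: Mon (+2)  2026: Tue (+1)  2027: Wed (+1)
  2028: Thu (+1) ✓  2029: Sat (+2)  2030: Sun (+1)  2031: Mon (+1)  … (6 more years) …
  2038: Wed (+1)  2039: Thu (+1) ✓  2040: Fri (+1)  2041: Sun (+2)  2042: Mon (+1)
  2043: Tue (+1)  2044: Wed (+1)  2045: Fri (+2)  2046: Sat (+1)  2047: Sun (+1)
  2048: Mon (+1)  2049: Wed (+2)  2050: Thu (+1) ✓  2051: Fri (+1)
Thursday years: 2022, 2028, 2033, 2039, 2050 — 5 in total.

5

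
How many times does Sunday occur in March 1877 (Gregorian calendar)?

March 1877 has 31 days and begins on Thursday.
The first Sunday is March 4.
Sundays fall on 4, 11, 18, 25 — that's 4.

4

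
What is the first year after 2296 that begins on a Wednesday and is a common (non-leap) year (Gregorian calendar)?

Jan 1 advances by 2 weekdays after a leap year and by 1 after a common year.
2296: Jan 1 is Wednesday (leap).
2297: Friday
2298: Saturday
2299: Sunday
2300: Monday
2301: Tuesday
2302: Wednesday
2302 begins on a Wednesday and is a common year.

2302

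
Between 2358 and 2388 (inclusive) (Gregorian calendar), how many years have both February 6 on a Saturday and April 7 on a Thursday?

Check each year's weekday for February 6 and April 7:
  2358: Thu/Mon  2359: Fri/Tue  2360: Sat/Thu ✓  2361: Mon/Fri  2362: Tue/Sat  2363: Wed/Sun  2364: Thu/Tue  2365: Sat/Wed  2366: Sun/Thu  2367: Mon/Fri  2368: Tue/Sun  2369: Thu/Mon  2370: Fri/Tue  2371: Sat/Wed  …(3 more)…  2375: Thu/Mon  2376: Fri/Wed  2377: Sun/Thu  2378: Mon/Fri  2379: Tue/Sat  2380: Wed/Mon  2381: Fri/Tue  2382: Sat/Wed  2383: Sun/Thu  2384: Mon/Sat  2385: Wed/Sun  2386: Thu/Mon  2387: Fri/Tue  2388: Sat/Thu ✓
Both conditions hold in: 2360, 2388 — 2.

2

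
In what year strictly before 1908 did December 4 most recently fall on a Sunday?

1904

From one year to the next, a fixed date's weekday advances by 1, or by 2 when a Feb 29 lies between the two dates.
1908: December 4 is Friday.
1907: Wednesday (−2)
1906: Tuesday (−1)
1905: Monday (−1)
1904: Sunday (−1)
December 4 falls on a Sunday in 1904.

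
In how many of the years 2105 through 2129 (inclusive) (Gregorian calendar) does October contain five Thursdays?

11

October has 31 days; it has five Thursdays when Thursday falls among the first (month-length − 28) days — i.e. when October 1 is one of Thursday/Wednesday/Tuesday.
October 1 by year: 2105:Thu✓ 2106:Fri 2107:Sat 2108:Mon 2109:Tue✓ 2110:Wed✓ 2111:Thu✓ 2112:Sat 2113:Sun 2114:Mon 2115:Tue✓ 2116:Thu✓ 2117:Fri 2118:Sat 2119:Sun 2120:Tue✓ 2121:Wed✓ 2122:Thu✓ 2123:Fri 2124:Sun 2125:Mon 2126:Tue✓ 2127:Wed✓ 2128:Fri 2129:Sat
Years with five Thursdays: 2105, 2109, 2110, 2111, 2115, 2116, 2120, 2121, 2122, 2126, 2127 → 11.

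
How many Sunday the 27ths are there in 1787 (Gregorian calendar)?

Check the 27th of each month of 1787: Jan 27: Sat, Feb 27: Tue, Mar 27: Tue, Apr 27: Fri, May 27: Sun, Jun 27: Wed, Jul 27: Fri, Aug 27: Mon, Sep 27: Thu, Oct 27: Sat, Nov 27: Tue, Dec 27: Thu.
Sunday occurs in May — 1 month.

1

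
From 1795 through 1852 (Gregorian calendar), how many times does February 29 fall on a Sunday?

Leap years in 1795–1852: 14 of them.
Feb 29 weekday advances by 5 (mod 7) from one leap year to the next four years later (or differs when a century non-leap intervenes).
Leap-day weekdays: 1796:Mon 1804:Wed 1808:Mon 1812:Sat 1816:Thu 1820:Tue 1824:Sun✓ 1828:Fri 1832:Wed 1836:Mon 1840:Sat 1844:Thu 1848:Tue 1852:Sun✓
Sunday: 1824, 1852 → 2.

2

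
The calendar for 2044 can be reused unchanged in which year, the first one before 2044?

Two years share a calendar iff Jan 1 falls on the same weekday and both are leap or both are common. 2044: Jan 1 is Friday, leap year.
2043: Jan 1 Thursday, common
2042: Jan 1 Wednesday, common
2041: Jan 1 Tuesday, common
2040: Jan 1 Sunday, leap
2039: Jan 1 Saturday, common
2038: Jan 1 Friday, common
2037: Jan 1 Thursday, common
2036: Jan 1 Tuesday, leap
2035: Jan 1 Monday, common
2034: Jan 1 Sunday, common
2033: Jan 1 Saturday, common
2032: Jan 1 Thursday, leap
2031: Jan 1 Wednesday, common
2030: Jan 1 Tuesday, common
2029: Jan 1 Monday, common
2028: Jan 1 Saturday, leap
2027: Jan 1 Friday, common
2026: Jan 1 Thursday, common
2025: Jan 1 Wednesday, common
2024: Jan 1 Monday, leap
2023: Jan 1 Sunday, common
2022: Jan 1 Saturday, common
2021: Jan 1 Friday, common
2020: Jan 1 Wednesday, leap
2019: Jan 1 Tuesday, common
2018: Jan 1 Monday, common
2017: Jan 1 Sunday, common
2016: Jan 1 Friday, leap
2016 matches on both conditions.

2016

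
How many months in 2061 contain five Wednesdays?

A month of length L has five Wednesdays iff its first Wednesday is on day ≤ L−28 (so day 1–3 in a 31-day month, 1–2 in a 30-day month, day 1 in a leap February).
Checking each month of 2061: Jan starts Sat (31d); Feb starts Tue (28d); Mar starts Tue (31d) ✓; Apr starts Fri (30d); May starts Sun (31d); Jun starts Wed (30d) ✓; Jul starts Fri (31d); Aug starts Mon (31d) ✓; Sep starts Thu (30d); Oct starts Sat (31d); Nov starts Tue (30d) ✓; Dec starts Thu (31d).
Five-Wednesday months: March, June, August, November → 4.

4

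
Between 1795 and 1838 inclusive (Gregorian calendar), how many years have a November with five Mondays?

November has 30 days; it has five Mondays when Monday falls among the first (month-length − 28) days — i.e. when November 1 is one of Monday/Sunday.
November 1 by year: 1795:Sun✓ 1796:Tue 1797:Wed 1798:Thu 1799:Fri 1800:Sat 1801:Sun✓ 1802:Mon✓ 1803:Tue 1804:Thu 1805:Fri 1806:Sat 1807:Sun✓ 1808:Tue 1809:Wed …(14 more)… 1824:Mon✓ 1825:Tue 1826:Wed 1827:Thu 1828:Sat 1829:Sun✓ 1830:Mon✓ 1831:Tue 1832:Thu 1833:Fri 1834:Sat 1835:Sun✓ 1836:Tue 1837:Wed 1838:Thu
Years with five Mondays: 1795, 1801, 1802, 1807, 1812, 1813, 1818, 1819, 1824, 1829, 1830, 1835 → 12.

12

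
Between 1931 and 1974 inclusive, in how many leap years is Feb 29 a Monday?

Leap years in 1931–1974: 11 of them.
Feb 29 weekday advances by 5 (mod 7) from one leap year to the next four years later (or differs when a century non-leap intervenes).
Leap-day weekdays: 1932:Mon✓ 1936:Sat 1940:Thu 1944:Tue 1948:Sun 1952:Fri 1956:Wed 1960:Mon✓ 1964:Sat 1968:Thu 1972:Tue
Monday: 1932, 1960 → 2.

2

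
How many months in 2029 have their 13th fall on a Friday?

Check the 13th of each month of 2029: Jan 13: Sat, Feb 13: Tue, Mar 13: Tue, Apr 13: Fri, May 13: Sun, Jun 13: Wed, Jul 13: Fri, Aug 13: Mon, Sep 13: Thu, Oct 13: Sat, Nov 13: Tue, Dec 13: Thu.
Friday occurs in April, July — 2 months.

2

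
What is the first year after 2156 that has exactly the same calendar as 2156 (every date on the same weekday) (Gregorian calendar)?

Two years share a calendar iff Jan 1 falls on the same weekday and both are leap or both are common. 2156: Jan 1 is Thursday, leap year.
2157: Jan 1 Saturday, common
2158: Jan 1 Sunday, common
2159: Jan 1 Monday, common
2160: Jan 1 Tuesday, leap
2161: Jan 1 Thursday, common
2162: Jan 1 Friday, common
2163: Jan 1 Saturday, common
2164: Jan 1 Sunday, leap
2165: Jan 1 Tuesday, common
2166: Jan 1 Wednesday, common
2167: Jan 1 Thursday, common
2168: Jan 1 Friday, leap
2169: Jan 1 Sunday, common
2170: Jan 1 Monday, common
2171: Jan 1 Tuesday, common
2172: Jan 1 Wednesday, leap
2173: Jan 1 Friday, common
2174: Jan 1 Saturday, common
2175: Jan 1 Sunday, common
2176: Jan 1 Monday, leap
2177: Jan 1 Wednesday, common
2178: Jan 1 Thursday, common
2179: Jan 1 Friday, common
2180: Jan 1 Saturday, leap
2181: Jan 1 Monday, common
2182: Jan 1 Tuesday, common
2183: Jan 1 Wednesday, common
2184: Jan 1 Thursday, leap
2184 matches on both conditions.

2184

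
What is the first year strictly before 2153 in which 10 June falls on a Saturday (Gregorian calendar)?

2152

From one year to the next, a fixed date's weekday advances by 1, or by 2 when a Feb 29 lies between the two dates.
2153: June 10 is Sunday.
2152: Saturday (−1)
10 June falls on a Saturday in 2152.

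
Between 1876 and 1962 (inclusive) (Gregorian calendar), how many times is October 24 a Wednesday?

14

Track October 24's weekday year by year (advancing +1, or +2 across a Feb 29):
  1876: Tue  1877: Wed (+1) ✓  1878: Thu (+1)  1879: Fri (+1)  1880: Sun (+2)
  1881: Mon (+1)  1882: Tue (+1)  1883: Wed (+1) ✓  1884: Fri (+2)  1885: Sat (+1)
  1886: Sun (+1)  1887: Mon (+1)  1888: Wed (+2) ✓  1889: Thu (+1)  … (59 more years) …
  1949: Mon (+1)  1950: Tue (+1)  1951: Wed (+1) ✓  1952: Fri (+2)  1953: Sat (+1)
  1954: Sun (+1)  1955: Mon (+1)  1956: Wed (+2) ✓  1957: Thu (+1)  1958: Fri (+1)
  1959: Sat (+1)  1960: Mon (+2)  1961: Tue (+1)  1962: Wed (+1) ✓
Wednesday years: 1877, 1883, 1888, 1894, 1900, 1906, 1917, 1923, 1928, 1934, 1945, 1951, 1956, 1962 — 14 in total.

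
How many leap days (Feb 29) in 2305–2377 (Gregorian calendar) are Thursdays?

3

Leap years in 2305–2377: 18 of them.
Feb 29 weekday advances by 5 (mod 7) from one leap year to the next four years later (or differs when a century non-leap intervenes).
Leap-day weekdays: 2308:Sat 2312:Thu✓ 2316:Tue 2320:Sun 2324:Fri 2328:Wed 2332:Mon 2336:Sat 2340:Thu✓ 2344:Tue 2348:Sun 2352:Fri 2356:Wed 2360:Mon 2364:Sat 2368:Thu✓ 2372:Tue 2376:Sun
Thursday: 2312, 2340, 2368 → 3.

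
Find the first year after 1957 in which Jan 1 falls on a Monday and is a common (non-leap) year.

1962

Jan 1 advances by 2 weekdays after a leap year and by 1 after a common year.
1957: Jan 1 is Tuesday.
1958: Wednesday
1959: Thursday
1960: Friday (leap)
1961: Sunday
1962: Monday
1962 begins on a Monday and is a common year.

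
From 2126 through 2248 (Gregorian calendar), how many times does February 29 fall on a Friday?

Leap years in 2126–2248: 30 of them.
Feb 29 weekday advances by 5 (mod 7) from one leap year to the next four years later (or differs when a century non-leap intervenes).
Leap-day weekdays: 2128:Sun 2132:Fri✓ 2136:Wed 2140:Mon 2144:Sat 2148:Thu 2152:Tue 2156:Sun 2160:Fri✓ 2164:Wed 2168:Mon 2172:Sat 2176:Thu …(4 more)… 2196:Mon 2204:Wed 2208:Mon 2212:Sat 2216:Thu 2220:Tue 2224:Sun 2228:Fri✓ 2232:Wed 2236:Mon 2240:Sat 2244:Thu 2248:Tue
Friday: 2132, 2160, 2188, 2228 → 4.

4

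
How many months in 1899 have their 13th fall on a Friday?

Check the 13th of each month of 1899: Jan 13: Fri, Feb 13: Mon, Mar 13: Mon, Apr 13: Thu, May 13: Sat, Jun 13: Tue, Jul 13: Thu, Aug 13: Sun, Sep 13: Wed, Oct 13: Fri, Nov 13: Mon, Dec 13: Wed.
Friday occurs in January, October — 2 months.

2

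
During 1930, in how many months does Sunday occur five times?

4

A month of length L has five Sundays iff its first Sunday is on day ≤ L−28 (so day 1–3 in a 31-day month, 1–2 in a 30-day month, day 1 in a leap February).
Checking each month of 1930: Jan starts Wed (31d); Feb starts Sat (28d); Mar starts Sat (31d) ✓; Apr starts Tue (30d); May starts Thu (31d); Jun starts Sun (30d) ✓; Jul starts Tue (31d); Aug starts Fri (31d) ✓; Sep starts Mon (30d); Oct starts Wed (31d); Nov starts Sat (30d) ✓; Dec starts Mon (31d).
Five-Sunday months: March, June, August, November → 4.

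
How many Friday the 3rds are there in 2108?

2

Check the 3rd of each month of 2108: Jan 3: Tue, Feb 3: Fri, Mar 3: Sat, Apr 3: Tue, May 3: Thu, Jun 3: Sun, Jul 3: Tue, Aug 3: Fri, Sep 3: Mon, Oct 3: Wed, Nov 3: Sat, Dec 3: Mon.
Friday occurs in February, August — 2 months.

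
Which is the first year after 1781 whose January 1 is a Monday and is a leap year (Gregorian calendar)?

Jan 1 advances by 2 weekdays after a leap year and by 1 after a common year.
1781: Jan 1 is Monday.
1782: Tuesday
1783: Wednesday
1784: Thursday (leap)
1785: Saturday
1786: Sunday
1787: Monday
1788: Tuesday (leap)
1789: Thursday
1790: Friday
1791: Saturday
1792: Sunday (leap)
1793: Tuesday
1794: Wednesday
1795: Thursday
1796: Friday (leap)
1797: Sunday
1798: Monday
1799: Tuesday
1800: Wednesday
1801: Thursday
1802: Friday
1803: Saturday
1804: Sunday (leap)
1805: Tuesday
1806: Wednesday
1807: Thursday
1808: Friday (leap)
1809: Sunday
1810: Monday
1811: Tuesday
1812: Wednesday (leap)
1813: Friday
1814: Saturday
1815: Sunday
1816: Monday (leap)
1816 begins on a Monday and is a leap year.

1816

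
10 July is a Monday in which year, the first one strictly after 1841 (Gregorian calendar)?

From one year to the next, a fixed date's weekday advances by 1, or by 2 when a Feb 29 lies between the two dates.
1841: July 10 is Saturday.
1842: Sunday (+1)
1843: Monday (+1)
10 July falls on a Monday in 1843.

1843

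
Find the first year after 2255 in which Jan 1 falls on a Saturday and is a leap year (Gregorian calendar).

Jan 1 advances by 2 weekdays after a leap year and by 1 after a common year.
2255: Jan 1 is Monday.
2256: Tuesday (leap)
2257: Thursday
2258: Friday
2259: Saturday
2260: Sunday (leap)
2261: Tuesday
2262: Wednesday
2263: Thursday
2264: Friday (leap)
2265: Sunday
2266: Monday
2267: Tuesday
2268: Wednesday (leap)
2269: Friday
2270: Saturday
2271: Sunday
2272: Monday (leap)
2273: Wednesday
2274: Thursday
2275: Friday
2276: Saturday (leap)
2276 begins on a Saturday and is a leap year.

2276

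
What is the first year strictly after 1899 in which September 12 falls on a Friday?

1902

From one year to the next, a fixed date's weekday advances by 1, or by 2 when a Feb 29 lies between the two dates.
1899: September 12 is Tuesday.
1900: Wednesday (+1)
1901: Thursday (+1)
1902: Friday (+1)
September 12 falls on a Friday in 1902.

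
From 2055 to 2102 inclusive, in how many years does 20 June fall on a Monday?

Track 20 June's weekday year by year (advancing +1, or +2 across a Feb 29):
  2055: Sun  2056: Tue (+2)  2057: Wed (+1)  2058: Thu (+1)  2059: Fri (+1)
  2060: Sun (+2)  2061: Mon (+1) ✓  2062: Tue (+1)  2063: Wed (+1)  2064: Fri (+2)
  2065: Sat (+1)  2066: Sun (+1)  2067: Mon (+1) ✓  2068: Wed (+2)  … (20 more years) …
  2089: Mon (+1) ✓  2090: Tue (+1)  2091: Wed (+1)  2092: Fri (+2)  2093: Sat (+1)
  2094: Sun (+1)  2095: Mon (+1) ✓  2096: Wed (+2)  2097: Thu (+1)  2098: Fri (+1)
  2099: Sat (+1)  2100: Sun (+1)  2101: Mon (+1) ✓  2102: Tue (+1)
Monday years: 2061, 2067, 2072, 2078, 2089, 2095, 2101 — 7 in total.

7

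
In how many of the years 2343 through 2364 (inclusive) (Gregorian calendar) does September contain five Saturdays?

September has 30 days; it has five Saturdays when Saturday falls among the first (month-length − 28) days — i.e. when September 1 is one of Saturday/Friday.
September 1 by year: 2343:Wed 2344:Fri✓ 2345:Sat✓ 2346:Sun 2347:Mon 2348:Wed 2349:Thu 2350:Fri✓ 2351:Sat✓ 2352:Mon 2353:Tue 2354:Wed 2355:Thu 2356:Sat✓ 2357:Sun 2358:Mon 2359:Tue 2360:Thu 2361:Fri✓ 2362:Sat✓ 2363:Sun 2364:Tue
Years with five Saturdays: 2344, 2345, 2350, 2351, 2356, 2361, 2362 → 7.

7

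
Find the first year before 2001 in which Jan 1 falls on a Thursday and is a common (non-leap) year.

1998

Jan 1 advances by 2 weekdays after a leap year and by 1 after a common year.
2001: Jan 1 is Monday.
2000: Saturday (leap)
1999: Friday
1998: Thursday
1998 begins on a Thursday and is a common year.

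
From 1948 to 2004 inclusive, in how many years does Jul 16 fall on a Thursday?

8

Track Jul 16's weekday year by year (advancing +1, or +2 across a Feb 29):
  1948: Fri  1949: Sat (+1)  1950: Sun (+1)  1951: Mon (+1)  1952: Wed (+2)
  1953: Thu (+1) ✓  1954: Fri (+1)  1955: Sat (+1)  1956: Mon (+2)  1957: Tue (+1)
  1958: Wed (+1)  1959: Thu (+1) ✓  1960: Sat (+2)  1961: Sun (+1)  … (29 more years) …
  1991: Tue (+1)  1992: Thu (+2) ✓  1993: Fri (+1)  1994: Sat (+1)  1995: Sun (+1)
  1996: Tue (+2)  1997: Wed (+1)  1998: Thu (+1) ✓  1999: Fri (+1)  2000: Sun (+2)
  2001: Mon (+1)  2002: Tue (+1)  2003: Wed (+1)  2004: Fri (+2)
Thursday years: 1953, 1959, 1964, 1970, 1981, 1987, 1992, 1998 — 8 in total.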